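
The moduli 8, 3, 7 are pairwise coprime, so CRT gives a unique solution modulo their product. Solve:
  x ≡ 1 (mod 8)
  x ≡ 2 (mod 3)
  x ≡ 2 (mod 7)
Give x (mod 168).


Moduli 8, 3, 7 are pairwise coprime; by CRT there is a unique solution modulo M = 8 · 3 · 7 = 168.
Solve pairwise, accumulating the modulus:
  Start with x ≡ 1 (mod 8).
  Combine with x ≡ 2 (mod 3): since gcd(8, 3) = 1, we get a unique residue mod 24.
    Write x = 1 + 8·t and substitute into x ≡ 2 (mod 3): 8·t ≡ 2 − 1 = 1 (mod 3).
    Reduce coefficients mod 3: 2·t ≡ 1 (mod 3).
    The inverse of 2 mod 3 is 2 (since 2·2 = 4 = 1·3 + 1), so t ≡ 2·1 = 2 ≡ 2 (mod 3).
    Then x = 1 + 8·2 = 17, valid modulo lcm(8, 3) = 24: x ≡ 17 (mod 24).
  Combine with x ≡ 2 (mod 7): since gcd(24, 7) = 1, we get a unique residue mod 168.
    Write x = 17 + 24·t and substitute into x ≡ 2 (mod 7): 24·t ≡ 2 − 17 = -15 (mod 7).
    Reduce coefficients mod 7: 3·t ≡ 6 (mod 7).
    The inverse of 3 mod 7 is 5 (since 3·5 = 15 = 2·7 + 1), so t ≡ 5·6 = 30 ≡ 2 (mod 7).
    Then x = 17 + 24·2 = 65, valid modulo lcm(24, 7) = 168: x ≡ 65 (mod 168).
Verify: 65 mod 8 = 1 ✓, 65 mod 3 = 2 ✓, 65 mod 7 = 2 ✓.

x ≡ 65 (mod 168).


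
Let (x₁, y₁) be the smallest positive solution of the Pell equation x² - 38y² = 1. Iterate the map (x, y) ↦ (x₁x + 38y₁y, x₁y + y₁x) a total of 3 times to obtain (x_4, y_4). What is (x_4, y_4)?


Step 1: Find the fundamental solution (x₁, y₁) of x² - 38y² = 1.
  Expand √38 as a continued fraction. a₀ = ⌊√38⌋ = 6; iterate m_{k+1} = d_k·a_k − m_k, d_{k+1} = (38 − m_{k+1}²)/d_k, a_{k+1} = ⌊(a₀ + m_{k+1})/d_{k+1}⌋ (starting m₀ = 0, d₀ = 1), with convergents p_k = a_k·p_{k-1} + p_{k-2}, q_k = a_k·q_{k-1} + q_{k-2} (p₋₁ = 1, q₋₁ = 0):
  k = 0: a₀ = 6; p₀/q₀ = 6/1; p₀² − 38·q₀² = 36 − 38 = -2.
  k = 1: m = 6, d = 2, a = ⌊(6 + 6)/2⌋ = 6; p/q = (6·6 + 1)/(6·1 + 0) = 37/6; p² − 38·q² = 1369 − 1368 = 1.
  The first convergent with p² − 38·q² = 1 gives the fundamental solution (x₁, y₁) = (37, 6).
Step 2: Apply the recurrence (x_{n+1}, y_{n+1}) = (x₁x_n + 38y₁y_n, x₁y_n + y₁x_n) repeatedly.
  From (x_1, y_1) = (37, 6): x_2 = 37·37 + 38·6·6 = 2737; y_2 = 37·6 + 6·37 = 444.
  From (x_2, y_2) = (2737, 444): x_3 = 37·2737 + 38·6·444 = 202501; y_3 = 37·444 + 6·2737 = 32850.
  From (x_3, y_3) = (202501, 32850): x_4 = 37·202501 + 38·6·32850 = 14982337; y_4 = 37·32850 + 6·202501 = 2430456.
Step 3: Verify x_4² - 38·y_4² = 224470421981569 - 224470421981568 = 1 (should be 1). ✓

(x_1, y_1) = (37, 6); (x_4, y_4) = (14982337, 2430456).


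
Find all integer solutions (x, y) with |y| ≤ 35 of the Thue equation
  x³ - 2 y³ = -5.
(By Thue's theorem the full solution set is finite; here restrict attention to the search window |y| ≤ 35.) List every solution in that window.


The equation is x³ - 2y³ = -5. For fixed y, x³ = 2·y³ − 5, so a solution requires the RHS to be a perfect cube.
Strategy: iterate y from -35 to 35, compute RHS = 2·y³ − 5, and check whether it is a (positive or negative) perfect cube.
Check small values of y:
  y = 0: RHS = -5 is not a perfect cube.
  y = 1: RHS = -3 is not a perfect cube.
  y = -1: RHS = -7 is not a perfect cube.
  y = 2: RHS = 11 is not a perfect cube.
  y = -2: RHS = -21 is not a perfect cube.
  y = 3: RHS = 49 is not a perfect cube.
  y = -3: RHS = -59 is not a perfect cube.
Continuing the search up to |y| = 35 finds no solutions either.
No (x, y) in the scanned range satisfies the equation.

No integer solutions with |y| ≤ 35.


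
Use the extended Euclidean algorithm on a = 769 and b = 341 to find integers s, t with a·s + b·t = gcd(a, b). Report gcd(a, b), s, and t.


Euclidean algorithm on (769, 341) — divide until remainder is 0:
  769 = 2 · 341 + 87
  341 = 3 · 87 + 80
  87 = 1 · 80 + 7
  80 = 11 · 7 + 3
  7 = 2 · 3 + 1
  3 = 3 · 1 + 0
gcd(769, 341) = 1.
Track Bezout coefficients alongside the remainders: start with r₀ = 769 = a·1 + b·0 (s = 1, t = 0) and r₁ = 341 = a·0 + b·1 (s = 0, t = 1); each new remainder r_{k+1} = r_{k-1} − q_k·r_k inherits s_{k+1} = s_{k-1} − q_k·s_k, t_{k+1} = t_{k-1} − q_k·t_k, so r_k = a·s_k + b·t_k at every step:
  q = 2: r = 87, s = 1 − 2·0 = 1, t = 0 − 2·1 = -2  (check: 769·1 + 341·(-2) = 87)
  q = 3: r = 80, s = 0 − 3·1 = -3, t = 1 − 3·(-2) = 7  (check: 769·(-3) + 341·7 = 80)
  q = 1: r = 7, s = 1 − 1·(-3) = 4, t = -2 − 1·7 = -9  (check: 769·4 + 341·(-9) = 7)
  q = 11: r = 3, s = -3 − 11·4 = -47, t = 7 − 11·(-9) = 106  (check: 769·(-47) + 341·106 = 3)
  q = 2: r = 1, s = 4 − 2·(-47) = 98, t = -9 − 2·106 = -221  (check: 769·98 + 341·(-221) = 1)
The row with r = 1 (the gcd) gives the Bezout coefficients s = 98, t = -221.
Result: 769 · (98) + 341 · (-221) = 1.

gcd(769, 341) = 1; s = 98, t = -221 (check: 769·98 + 341·(-221) = 1).


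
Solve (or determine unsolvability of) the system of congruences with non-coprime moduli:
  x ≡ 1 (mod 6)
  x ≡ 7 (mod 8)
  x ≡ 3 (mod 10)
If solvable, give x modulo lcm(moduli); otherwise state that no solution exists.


Moduli 6, 8, 10 are not pairwise coprime, so CRT works modulo lcm(m_i) when all pairwise compatibility conditions hold.
Pairwise compatibility: gcd(m_i, m_j) must divide a_i - a_j for every pair.
Merge one congruence at a time:
  Start: x ≡ 1 (mod 6).
  Combine with x ≡ 7 (mod 8): gcd(6, 8) = 2; 7 - 1 = 6, which IS divisible by 2, so compatible.
    Write x = 1 + 6·t and substitute into x ≡ 7 (mod 8): 6·t ≡ 7 − 1 = 6 (mod 8).
    Divide the congruence (and modulus) by g = 2: 3·t ≡ 3 (mod 4).
    The inverse of 3 mod 4 is 3 (since 3·3 = 9 = 2·4 + 1), so t ≡ 3·3 = 9 ≡ 1 (mod 4).
    Then x = 1 + 6·1 = 7, valid modulo lcm(6, 8) = 24: x ≡ 7 (mod 24).
  Combine with x ≡ 3 (mod 10): gcd(24, 10) = 2; 3 - 7 = -4, which IS divisible by 2, so compatible.
    Write x = 7 + 24·t and substitute into x ≡ 3 (mod 10): 24·t ≡ 3 − 7 = -4 (mod 10).
    Divide the congruence (and modulus) by g = 2: 12·t ≡ -2 (mod 5).
    Reduce coefficients mod 5: 2·t ≡ 3 (mod 5).
    The inverse of 2 mod 5 is 3 (since 2·3 = 6 = 1·5 + 1), so t ≡ 3·3 = 9 ≡ 4 (mod 5).
    Then x = 7 + 24·4 = 103, valid modulo lcm(24, 10) = 120: x ≡ 103 (mod 120).
Verify: 103 mod 6 = 1, 103 mod 8 = 7, 103 mod 10 = 3.

x ≡ 103 (mod 120).


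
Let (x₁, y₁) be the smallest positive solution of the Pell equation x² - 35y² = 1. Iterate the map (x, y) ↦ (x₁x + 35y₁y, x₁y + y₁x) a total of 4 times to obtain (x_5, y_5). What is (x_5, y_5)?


Step 1: Find the fundamental solution (x₁, y₁) of x² - 35y² = 1.
  Expand √35 as a continued fraction. a₀ = ⌊√35⌋ = 5; iterate m_{k+1} = d_k·a_k − m_k, d_{k+1} = (35 − m_{k+1}²)/d_k, a_{k+1} = ⌊(a₀ + m_{k+1})/d_{k+1}⌋ (starting m₀ = 0, d₀ = 1), with convergents p_k = a_k·p_{k-1} + p_{k-2}, q_k = a_k·q_{k-1} + q_{k-2} (p₋₁ = 1, q₋₁ = 0):
  k = 0: a₀ = 5; p₀/q₀ = 5/1; p₀² − 35·q₀² = 25 − 35 = -10.
  k = 1: m = 5, d = 10, a = ⌊(5 + 5)/10⌋ = 1; p/q = (1·5 + 1)/(1·1 + 0) = 6/1; p² − 35·q² = 36 − 35 = 1.
  The first convergent with p² − 35·q² = 1 gives the fundamental solution (x₁, y₁) = (6, 1).
Step 2: Apply the recurrence (x_{n+1}, y_{n+1}) = (x₁x_n + 35y₁y_n, x₁y_n + y₁x_n) repeatedly.
  From (x_1, y_1) = (6, 1): x_2 = 6·6 + 35·1·1 = 71; y_2 = 6·1 + 1·6 = 12.
  From (x_2, y_2) = (71, 12): x_3 = 6·71 + 35·1·12 = 846; y_3 = 6·12 + 1·71 = 143.
  From (x_3, y_3) = (846, 143): x_4 = 6·846 + 35·1·143 = 10081; y_4 = 6·143 + 1·846 = 1704.
  From (x_4, y_4) = (10081, 1704): x_5 = 6·10081 + 35·1·1704 = 120126; y_5 = 6·1704 + 1·10081 = 20305.
Step 3: Verify x_5² - 35·y_5² = 14430255876 - 14430255875 = 1 (should be 1). ✓

(x_1, y_1) = (6, 1); (x_5, y_5) = (120126, 20305).


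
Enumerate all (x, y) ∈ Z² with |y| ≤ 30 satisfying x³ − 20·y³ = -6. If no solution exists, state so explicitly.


The equation is x³ - 20y³ = -6. For fixed y, x³ = 20·y³ − 6, so a solution requires the RHS to be a perfect cube.
Strategy: iterate y from -30 to 30, compute RHS = 20·y³ − 6, and check whether it is a (positive or negative) perfect cube.
Check small values of y:
  y = 0: RHS = -6 is not a perfect cube.
  y = 1: RHS = 14 is not a perfect cube.
  y = -1: RHS = -26 is not a perfect cube.
  y = 2: RHS = 154 is not a perfect cube.
  y = -2: RHS = -166 is not a perfect cube.
  y = 3: RHS = 534 is not a perfect cube.
  y = -3: RHS = -546 is not a perfect cube.
Continuing the search up to |y| = 30 finds no solutions either.
No (x, y) in the scanned range satisfies the equation.

No integer solutions with |y| ≤ 30.


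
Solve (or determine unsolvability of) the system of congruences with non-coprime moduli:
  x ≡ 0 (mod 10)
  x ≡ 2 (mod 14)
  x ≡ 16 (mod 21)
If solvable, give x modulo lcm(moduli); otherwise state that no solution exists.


Moduli 10, 14, 21 are not pairwise coprime, so CRT works modulo lcm(m_i) when all pairwise compatibility conditions hold.
Pairwise compatibility: gcd(m_i, m_j) must divide a_i - a_j for every pair.
Merge one congruence at a time:
  Start: x ≡ 0 (mod 10).
  Combine with x ≡ 2 (mod 14): gcd(10, 14) = 2; 2 - 0 = 2, which IS divisible by 2, so compatible.
    Write x = 0 + 10·t and substitute into x ≡ 2 (mod 14): 10·t ≡ 2 − 0 = 2 (mod 14).
    Divide the congruence (and modulus) by g = 2: 5·t ≡ 1 (mod 7).
    The inverse of 5 mod 7 is 3 (since 5·3 = 15 = 2·7 + 1), so t ≡ 3·1 = 3 ≡ 3 (mod 7).
    Then x = 0 + 10·3 = 30, valid modulo lcm(10, 14) = 70: x ≡ 30 (mod 70).
  Combine with x ≡ 16 (mod 21): gcd(70, 21) = 7; 16 - 30 = -14, which IS divisible by 7, so compatible.
    Write x = 30 + 70·t and substitute into x ≡ 16 (mod 21): 70·t ≡ 16 − 30 = -14 (mod 21).
    Divide the congruence (and modulus) by g = 7: 10·t ≡ -2 (mod 3).
    Reduce coefficients mod 3: 1·t ≡ 1 (mod 3).
    So t ≡ 1 (mod 3).
    Then x = 30 + 70·1 = 100, valid modulo lcm(70, 21) = 210: x ≡ 100 (mod 210).
Verify: 100 mod 10 = 0, 100 mod 14 = 2, 100 mod 21 = 16.

x ≡ 100 (mod 210).


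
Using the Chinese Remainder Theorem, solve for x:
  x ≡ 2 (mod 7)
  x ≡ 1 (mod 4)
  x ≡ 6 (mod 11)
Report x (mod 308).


Moduli 7, 4, 11 are pairwise coprime; by CRT there is a unique solution modulo M = 7 · 4 · 11 = 308.
Solve pairwise, accumulating the modulus:
  Start with x ≡ 2 (mod 7).
  Combine with x ≡ 1 (mod 4): since gcd(7, 4) = 1, we get a unique residue mod 28.
    Write x = 2 + 7·t and substitute into x ≡ 1 (mod 4): 7·t ≡ 1 − 2 = -1 (mod 4).
    Reduce coefficients mod 4: 3·t ≡ 3 (mod 4).
    The inverse of 3 mod 4 is 3 (since 3·3 = 9 = 2·4 + 1), so t ≡ 3·3 = 9 ≡ 1 (mod 4).
    Then x = 2 + 7·1 = 9, valid modulo lcm(7, 4) = 28: x ≡ 9 (mod 28).
  Combine with x ≡ 6 (mod 11): since gcd(28, 11) = 1, we get a unique residue mod 308.
    Write x = 9 + 28·t and substitute into x ≡ 6 (mod 11): 28·t ≡ 6 − 9 = -3 (mod 11).
    Reduce coefficients mod 11: 6·t ≡ 8 (mod 11).
    The inverse of 6 mod 11 is 2 (since 6·2 = 12 = 1·11 + 1), so t ≡ 2·8 = 16 ≡ 5 (mod 11).
    Then x = 9 + 28·5 = 149, valid modulo lcm(28, 11) = 308: x ≡ 149 (mod 308).
Verify: 149 mod 7 = 2 ✓, 149 mod 4 = 1 ✓, 149 mod 11 = 6 ✓.

x ≡ 149 (mod 308).


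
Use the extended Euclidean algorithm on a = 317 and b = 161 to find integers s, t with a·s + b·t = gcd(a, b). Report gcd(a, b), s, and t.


Euclidean algorithm on (317, 161) — divide until remainder is 0:
  317 = 1 · 161 + 156
  161 = 1 · 156 + 5
  156 = 31 · 5 + 1
  5 = 5 · 1 + 0
gcd(317, 161) = 1.
Track Bezout coefficients alongside the remainders: start with r₀ = 317 = a·1 + b·0 (s = 1, t = 0) and r₁ = 161 = a·0 + b·1 (s = 0, t = 1); each new remainder r_{k+1} = r_{k-1} − q_k·r_k inherits s_{k+1} = s_{k-1} − q_k·s_k, t_{k+1} = t_{k-1} − q_k·t_k, so r_k = a·s_k + b·t_k at every step:
  q = 1: r = 156, s = 1 − 1·0 = 1, t = 0 − 1·1 = -1  (check: 317·1 + 161·(-1) = 156)
  q = 1: r = 5, s = 0 − 1·1 = -1, t = 1 − 1·(-1) = 2  (check: 317·(-1) + 161·2 = 5)
  q = 31: r = 1, s = 1 − 31·(-1) = 32, t = -1 − 31·2 = -63  (check: 317·32 + 161·(-63) = 1)
The row with r = 1 (the gcd) gives the Bezout coefficients s = 32, t = -63.
Result: 317 · (32) + 161 · (-63) = 1.

gcd(317, 161) = 1; s = 32, t = -63 (check: 317·32 + 161·(-63) = 1).


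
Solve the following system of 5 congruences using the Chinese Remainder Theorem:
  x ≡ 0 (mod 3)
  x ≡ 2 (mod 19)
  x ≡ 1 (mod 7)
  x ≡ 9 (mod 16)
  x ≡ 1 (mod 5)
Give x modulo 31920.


Product of moduli M = 3 · 19 · 7 · 16 · 5 = 31920.
Merge one congruence at a time:
  Start: x ≡ 0 (mod 3).
  Combine with x ≡ 2 (mod 19); new modulus lcm = 57.
    Write x = 0 + 3·t and substitute into x ≡ 2 (mod 19): 3·t ≡ 2 − 0 = 2 (mod 19).
    The inverse of 3 mod 19 is 13 (since 3·13 = 39 = 2·19 + 1), so t ≡ 13·2 = 26 ≡ 7 (mod 19).
    Then x = 0 + 3·7 = 21, valid modulo lcm(3, 19) = 57: x ≡ 21 (mod 57).
  Combine with x ≡ 1 (mod 7); new modulus lcm = 399.
    Write x = 21 + 57·t and substitute into x ≡ 1 (mod 7): 57·t ≡ 1 − 21 = -20 (mod 7).
    Reduce coefficients mod 7: 1·t ≡ 1 (mod 7).
    So t ≡ 1 (mod 7).
    Then x = 21 + 57·1 = 78, valid modulo lcm(57, 7) = 399: x ≡ 78 (mod 399).
  Combine with x ≡ 9 (mod 16); new modulus lcm = 6384.
    Write x = 78 + 399·t and substitute into x ≡ 9 (mod 16): 399·t ≡ 9 − 78 = -69 (mod 16).
    Reduce coefficients mod 16: 15·t ≡ 11 (mod 16).
    The inverse of 15 mod 16 is 15 (since 15·15 = 225 = 14·16 + 1), so t ≡ 15·11 = 165 ≡ 5 (mod 16).
    Then x = 78 + 399·5 = 2073, valid modulo lcm(399, 16) = 6384: x ≡ 2073 (mod 6384).
  Combine with x ≡ 1 (mod 5); new modulus lcm = 31920.
    Write x = 2073 + 6384·t and substitute into x ≡ 1 (mod 5): 6384·t ≡ 1 − 2073 = -2072 (mod 5).
    Reduce coefficients mod 5: 4·t ≡ 3 (mod 5).
    The inverse of 4 mod 5 is 4 (since 4·4 = 16 = 3·5 + 1), so t ≡ 4·3 = 12 ≡ 2 (mod 5).
    Then x = 2073 + 6384·2 = 14841, valid modulo lcm(6384, 5) = 31920: x ≡ 14841 (mod 31920).
Verify against each original: 14841 mod 3 = 0, 14841 mod 19 = 2, 14841 mod 7 = 1, 14841 mod 16 = 9, 14841 mod 5 = 1.

x ≡ 14841 (mod 31920).


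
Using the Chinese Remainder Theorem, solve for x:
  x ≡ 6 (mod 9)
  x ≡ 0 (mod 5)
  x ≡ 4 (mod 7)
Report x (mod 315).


Moduli 9, 5, 7 are pairwise coprime; by CRT there is a unique solution modulo M = 9 · 5 · 7 = 315.
Solve pairwise, accumulating the modulus:
  Start with x ≡ 6 (mod 9).
  Combine with x ≡ 0 (mod 5): since gcd(9, 5) = 1, we get a unique residue mod 45.
    Write x = 6 + 9·t and substitute into x ≡ 0 (mod 5): 9·t ≡ 0 − 6 = -6 (mod 5).
    Reduce coefficients mod 5: 4·t ≡ 4 (mod 5).
    The inverse of 4 mod 5 is 4 (since 4·4 = 16 = 3·5 + 1), so t ≡ 4·4 = 16 ≡ 1 (mod 5).
    Then x = 6 + 9·1 = 15, valid modulo lcm(9, 5) = 45: x ≡ 15 (mod 45).
  Combine with x ≡ 4 (mod 7): since gcd(45, 7) = 1, we get a unique residue mod 315.
    Write x = 15 + 45·t and substitute into x ≡ 4 (mod 7): 45·t ≡ 4 − 15 = -11 (mod 7).
    Reduce coefficients mod 7: 3·t ≡ 3 (mod 7).
    The inverse of 3 mod 7 is 5 (since 3·5 = 15 = 2·7 + 1), so t ≡ 5·3 = 15 ≡ 1 (mod 7).
    Then x = 15 + 45·1 = 60, valid modulo lcm(45, 7) = 315: x ≡ 60 (mod 315).
Verify: 60 mod 9 = 6 ✓, 60 mod 5 = 0 ✓, 60 mod 7 = 4 ✓.

x ≡ 60 (mod 315).


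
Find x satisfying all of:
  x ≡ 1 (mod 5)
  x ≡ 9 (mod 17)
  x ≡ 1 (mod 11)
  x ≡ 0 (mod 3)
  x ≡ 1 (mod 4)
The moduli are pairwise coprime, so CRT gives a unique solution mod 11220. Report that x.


Product of moduli M = 5 · 17 · 11 · 3 · 4 = 11220.
Merge one congruence at a time:
  Start: x ≡ 1 (mod 5).
  Combine with x ≡ 9 (mod 17); new modulus lcm = 85.
    Write x = 1 + 5·t and substitute into x ≡ 9 (mod 17): 5·t ≡ 9 − 1 = 8 (mod 17).
    The inverse of 5 mod 17 is 7 (since 5·7 = 35 = 2·17 + 1), so t ≡ 7·8 = 56 ≡ 5 (mod 17).
    Then x = 1 + 5·5 = 26, valid modulo lcm(5, 17) = 85: x ≡ 26 (mod 85).
  Combine with x ≡ 1 (mod 11); new modulus lcm = 935.
    Write x = 26 + 85·t and substitute into x ≡ 1 (mod 11): 85·t ≡ 1 − 26 = -25 (mod 11).
    Reduce coefficients mod 11: 8·t ≡ 8 (mod 11).
    The inverse of 8 mod 11 is 7 (since 8·7 = 56 = 5·11 + 1), so t ≡ 7·8 = 56 ≡ 1 (mod 11).
    Then x = 26 + 85·1 = 111, valid modulo lcm(85, 11) = 935: x ≡ 111 (mod 935).
  Combine with x ≡ 0 (mod 3); new modulus lcm = 2805.
    Write x = 111 + 935·t and substitute into x ≡ 0 (mod 3): 935·t ≡ 0 − 111 = -111 (mod 3).
    Reduce coefficients mod 3: 2·t ≡ 0 (mod 3).
    The inverse of 2 mod 3 is 2 (since 2·2 = 4 = 1·3 + 1), so t ≡ 2·0 = 0 ≡ 0 (mod 3).
    Then x = 111 + 935·0 = 111, valid modulo lcm(935, 3) = 2805: x ≡ 111 (mod 2805).
  Combine with x ≡ 1 (mod 4); new modulus lcm = 11220.
    Write x = 111 + 2805·t and substitute into x ≡ 1 (mod 4): 2805·t ≡ 1 − 111 = -110 (mod 4).
    Reduce coefficients mod 4: 1·t ≡ 2 (mod 4).
    So t ≡ 2 (mod 4).
    Then x = 111 + 2805·2 = 5721, valid modulo lcm(2805, 4) = 11220: x ≡ 5721 (mod 11220).
Verify against each original: 5721 mod 5 = 1, 5721 mod 17 = 9, 5721 mod 11 = 1, 5721 mod 3 = 0, 5721 mod 4 = 1.

x ≡ 5721 (mod 11220).


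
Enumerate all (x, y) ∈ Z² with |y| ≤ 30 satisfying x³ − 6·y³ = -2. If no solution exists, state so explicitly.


The equation is x³ - 6y³ = -2. For fixed y, x³ = 6·y³ − 2, so a solution requires the RHS to be a perfect cube.
Strategy: iterate y from -30 to 30, compute RHS = 6·y³ − 2, and check whether it is a (positive or negative) perfect cube.
Check small values of y:
  y = 0: RHS = -2 is not a perfect cube.
  y = 1: RHS = 4 is not a perfect cube.
  y = -1: RHS = -8 = (-2)³ ⇒ x = -2 works.
  y = 2: RHS = 46 is not a perfect cube.
  y = -2: RHS = -50 is not a perfect cube.
  y = 3: RHS = 160 is not a perfect cube.
  y = -3: RHS = -164 is not a perfect cube.
Continuing the search up to |y| = 30 finds no further solutions beyond those listed.
Collected solutions: (-2, -1).

Solutions (with |y| ≤ 30): (-2, -1).


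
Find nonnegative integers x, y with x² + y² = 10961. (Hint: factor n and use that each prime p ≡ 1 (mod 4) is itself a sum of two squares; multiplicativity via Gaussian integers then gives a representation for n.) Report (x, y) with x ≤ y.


Step 1: Factor n = 10961 = 97 · 113.
Step 2: Check the mod-4 condition on each prime factor: 97 ≡ 1 (mod 4), exponent 1; 113 ≡ 1 (mod 4), exponent 1.
All primes ≡ 3 (mod 4) appear to even exponent (or don't appear), so by the two-squares theorem n IS expressible as a sum of two squares.
Step 3: Build a representation. Here n = 97 · 113 is a product of primes ≡ 1 (mod 4). Each prime p ≡ 1 (mod 4) is itself a sum of two squares; find a² by testing p − a² for a perfect square:
  97: 97 − 1² = 96, 97 − 2² = 93, 97 − 3² = 88, 97 − 4² = 81 = 9² ⇒ 97 = 4² + 9².
  113: 113 − 1² = 112, 113 − 2² = 109, 113 − 3² = 104, 113 − 4² = 97, 113 − 5² = 88, 113 − 6² = 77, 113 − 7² = 64 = 8² ⇒ 113 = 7² + 8².
  Combine using the Brahmagupta–Fibonacci identity (a² + b²)(c² + d²) = (ac − bd)² + (ad + bc)² = (ac + bd)² + (ad − bc)²:
  97 · 113 = 10961: from (4² + 9²)(7² + 8²), take (4·7 − 9·8, 4·8 + 9·7) = (28 − 72, 32 + 63) = (-44, 95); dropping signs (only squares matter) gives (44, 95); check 44² + 95² = 1936 + 9025 = 10961 ✓.
Step 4: Order so x ≤ y and verify: 44² + 95² = 1936 + 9025 = 10961 = n. ✓

n = 10961 = 44² + 95² (one valid representation with x ≤ y).


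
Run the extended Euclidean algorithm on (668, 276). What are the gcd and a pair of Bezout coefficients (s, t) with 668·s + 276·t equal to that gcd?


Euclidean algorithm on (668, 276) — divide until remainder is 0:
  668 = 2 · 276 + 116
  276 = 2 · 116 + 44
  116 = 2 · 44 + 28
  44 = 1 · 28 + 16
  28 = 1 · 16 + 12
  16 = 1 · 12 + 4
  12 = 3 · 4 + 0
gcd(668, 276) = 4.
Track Bezout coefficients alongside the remainders: start with r₀ = 668 = a·1 + b·0 (s = 1, t = 0) and r₁ = 276 = a·0 + b·1 (s = 0, t = 1); each new remainder r_{k+1} = r_{k-1} − q_k·r_k inherits s_{k+1} = s_{k-1} − q_k·s_k, t_{k+1} = t_{k-1} − q_k·t_k, so r_k = a·s_k + b·t_k at every step:
  q = 2: r = 116, s = 1 − 2·0 = 1, t = 0 − 2·1 = -2  (check: 668·1 + 276·(-2) = 116)
  q = 2: r = 44, s = 0 − 2·1 = -2, t = 1 − 2·(-2) = 5  (check: 668·(-2) + 276·5 = 44)
  q = 2: r = 28, s = 1 − 2·(-2) = 5, t = -2 − 2·5 = -12  (check: 668·5 + 276·(-12) = 28)
  q = 1: r = 16, s = -2 − 1·5 = -7, t = 5 − 1·(-12) = 17  (check: 668·(-7) + 276·17 = 16)
  q = 1: r = 12, s = 5 − 1·(-7) = 12, t = -12 − 1·17 = -29  (check: 668·12 + 276·(-29) = 12)
  q = 1: r = 4, s = -7 − 1·12 = -19, t = 17 − 1·(-29) = 46  (check: 668·(-19) + 276·46 = 4)
The row with r = 4 (the gcd) gives the Bezout coefficients s = -19, t = 46.
Result: 668 · (-19) + 276 · (46) = 4.

gcd(668, 276) = 4; s = -19, t = 46 (check: 668·(-19) + 276·46 = 4).


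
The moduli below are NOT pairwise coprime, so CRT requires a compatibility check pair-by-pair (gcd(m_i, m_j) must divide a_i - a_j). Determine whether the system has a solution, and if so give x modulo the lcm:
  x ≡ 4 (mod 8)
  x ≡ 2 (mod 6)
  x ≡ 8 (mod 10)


Moduli 8, 6, 10 are not pairwise coprime, so CRT works modulo lcm(m_i) when all pairwise compatibility conditions hold.
Pairwise compatibility: gcd(m_i, m_j) must divide a_i - a_j for every pair.
Merge one congruence at a time:
  Start: x ≡ 4 (mod 8).
  Combine with x ≡ 2 (mod 6): gcd(8, 6) = 2; 2 - 4 = -2, which IS divisible by 2, so compatible.
    Write x = 4 + 8·t and substitute into x ≡ 2 (mod 6): 8·t ≡ 2 − 4 = -2 (mod 6).
    Divide the congruence (and modulus) by g = 2: 4·t ≡ -1 (mod 3).
    Reduce coefficients mod 3: 1·t ≡ 2 (mod 3).
    So t ≡ 2 (mod 3).
    Then x = 4 + 8·2 = 20, valid modulo lcm(8, 6) = 24: x ≡ 20 (mod 24).
  Combine with x ≡ 8 (mod 10): gcd(24, 10) = 2; 8 - 20 = -12, which IS divisible by 2, so compatible.
    Write x = 20 + 24·t and substitute into x ≡ 8 (mod 10): 24·t ≡ 8 − 20 = -12 (mod 10).
    Divide the congruence (and modulus) by g = 2: 12·t ≡ -6 (mod 5).
    Reduce coefficients mod 5: 2·t ≡ 4 (mod 5).
    The inverse of 2 mod 5 is 3 (since 2·3 = 6 = 1·5 + 1), so t ≡ 3·4 = 12 ≡ 2 (mod 5).
    Then x = 20 + 24·2 = 68, valid modulo lcm(24, 10) = 120: x ≡ 68 (mod 120).
Verify: 68 mod 8 = 4, 68 mod 6 = 2, 68 mod 10 = 8.

x ≡ 68 (mod 120).


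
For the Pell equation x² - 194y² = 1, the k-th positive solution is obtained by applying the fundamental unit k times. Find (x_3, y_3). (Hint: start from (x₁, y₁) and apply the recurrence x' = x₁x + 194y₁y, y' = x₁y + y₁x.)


Step 1: Find the fundamental solution (x₁, y₁) of x² - 194y² = 1.
  Expand √194 as a continued fraction. a₀ = ⌊√194⌋ = 13; iterate m_{k+1} = d_k·a_k − m_k, d_{k+1} = (194 − m_{k+1}²)/d_k, a_{k+1} = ⌊(a₀ + m_{k+1})/d_{k+1}⌋ (starting m₀ = 0, d₀ = 1), with convergents p_k = a_k·p_{k-1} + p_{k-2}, q_k = a_k·q_{k-1} + q_{k-2} (p₋₁ = 1, q₋₁ = 0):
  k = 0: a₀ = 13; p₀/q₀ = 13/1; p₀² − 194·q₀² = 169 − 194 = -25.
  k = 1: m = 13, d = 25, a = ⌊(13 + 13)/25⌋ = 1; p/q = (1·13 + 1)/(1·1 + 0) = 14/1; p² − 194·q² = 196 − 194 = 2.
  k = 2: m = 12, d = 2, a = ⌊(13 + 12)/2⌋ = 12; p/q = (12·14 + 13)/(12·1 + 1) = 181/13; p² − 194·q² = 32761 − 32786 = -25.
  k = 3: m = 12, d = 25, a = ⌊(13 + 12)/25⌋ = 1; p/q = (1·181 + 14)/(1·13 + 1) = 195/14; p² − 194·q² = 38025 − 38024 = 1.
  The first convergent with p² − 194·q² = 1 gives the fundamental solution (x₁, y₁) = (195, 14).
Step 2: Apply the recurrence (x_{n+1}, y_{n+1}) = (x₁x_n + 194y₁y_n, x₁y_n + y₁x_n) repeatedly.
  From (x_1, y_1) = (195, 14): x_2 = 195·195 + 194·14·14 = 76049; y_2 = 195·14 + 14·195 = 5460.
  From (x_2, y_2) = (76049, 5460): x_3 = 195·76049 + 194·14·5460 = 29658915; y_3 = 195·5460 + 14·76049 = 2129386.
Step 3: Verify x_3² - 194·y_3² = 879651238977225 - 879651238977224 = 1 (should be 1). ✓

(x_1, y_1) = (195, 14); (x_3, y_3) = (29658915, 2129386).


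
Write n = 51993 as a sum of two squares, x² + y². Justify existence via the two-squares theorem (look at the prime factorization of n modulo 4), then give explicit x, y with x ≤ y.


Step 1: Factor n = 51993 = 3^2 · 53 · 109.
Step 2: Check the mod-4 condition on each prime factor: 3 ≡ 3 (mod 4), exponent 2 (must be even); 53 ≡ 1 (mod 4), exponent 1; 109 ≡ 1 (mod 4), exponent 1.
All primes ≡ 3 (mod 4) appear to even exponent (or don't appear), so by the two-squares theorem n IS expressible as a sum of two squares.
Step 3: Build a representation. Group n = k² · m with k = 3 and m = 53 · 109 = 5777 (a product of primes ≡ 1 (mod 4)); a representation of m scales to one of n via (k·x)² + (k·y)² = k²(x² + y²). Each prime p ≡ 1 (mod 4) is itself a sum of two squares; find a² by testing p − a² for a perfect square:
  53: 53 − 1² = 52, 53 − 2² = 49 = 7² ⇒ 53 = 2² + 7².
  109: 109 − 1² = 108, 109 − 2² = 105, 109 − 3² = 100 = 10² ⇒ 109 = 3² + 10².
  Combine using the Brahmagupta–Fibonacci identity (a² + b²)(c² + d²) = (ac − bd)² + (ad + bc)² = (ac + bd)² + (ad − bc)²:
  53 · 109 = 5777: from (2² + 7²)(3² + 10²), take (2·3 − 7·10, 2·10 + 7·3) = (6 − 70, 20 + 21) = (-64, 41); dropping signs (only squares matter) gives (64, 41); check 64² + 41² = 4096 + 1681 = 5777 ✓.
  Scale by k = 3: (3·64, 3·41) = (192, 123).
Step 4: Order so x ≤ y and verify: 123² + 192² = 15129 + 36864 = 51993 = n. ✓

n = 51993 = 123² + 192² (one valid representation with x ≤ y).


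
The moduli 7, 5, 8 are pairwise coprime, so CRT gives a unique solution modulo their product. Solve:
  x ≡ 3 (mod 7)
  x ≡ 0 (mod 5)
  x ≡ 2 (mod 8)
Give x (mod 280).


Moduli 7, 5, 8 are pairwise coprime; by CRT there is a unique solution modulo M = 7 · 5 · 8 = 280.
Solve pairwise, accumulating the modulus:
  Start with x ≡ 3 (mod 7).
  Combine with x ≡ 0 (mod 5): since gcd(7, 5) = 1, we get a unique residue mod 35.
    Write x = 3 + 7·t and substitute into x ≡ 0 (mod 5): 7·t ≡ 0 − 3 = -3 (mod 5).
    Reduce coefficients mod 5: 2·t ≡ 2 (mod 5).
    The inverse of 2 mod 5 is 3 (since 2·3 = 6 = 1·5 + 1), so t ≡ 3·2 = 6 ≡ 1 (mod 5).
    Then x = 3 + 7·1 = 10, valid modulo lcm(7, 5) = 35: x ≡ 10 (mod 35).
  Combine with x ≡ 2 (mod 8): since gcd(35, 8) = 1, we get a unique residue mod 280.
    Write x = 10 + 35·t and substitute into x ≡ 2 (mod 8): 35·t ≡ 2 − 10 = -8 (mod 8).
    Reduce coefficients mod 8: 3·t ≡ 0 (mod 8).
    The inverse of 3 mod 8 is 3 (since 3·3 = 9 = 1·8 + 1), so t ≡ 3·0 = 0 ≡ 0 (mod 8).
    Then x = 10 + 35·0 = 10, valid modulo lcm(35, 8) = 280: x ≡ 10 (mod 280).
Verify: 10 mod 7 = 3 ✓, 10 mod 5 = 0 ✓, 10 mod 8 = 2 ✓.

x ≡ 10 (mod 280).


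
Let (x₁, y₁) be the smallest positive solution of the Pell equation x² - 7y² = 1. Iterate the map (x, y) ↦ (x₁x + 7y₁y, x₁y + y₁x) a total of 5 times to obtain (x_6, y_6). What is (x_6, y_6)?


Step 1: Find the fundamental solution (x₁, y₁) of x² - 7y² = 1.
  Expand √7 as a continued fraction. a₀ = ⌊√7⌋ = 2; iterate m_{k+1} = d_k·a_k − m_k, d_{k+1} = (7 − m_{k+1}²)/d_k, a_{k+1} = ⌊(a₀ + m_{k+1})/d_{k+1}⌋ (starting m₀ = 0, d₀ = 1), with convergents p_k = a_k·p_{k-1} + p_{k-2}, q_k = a_k·q_{k-1} + q_{k-2} (p₋₁ = 1, q₋₁ = 0):
  k = 0: a₀ = 2; p₀/q₀ = 2/1; p₀² − 7·q₀² = 4 − 7 = -3.
  k = 1: m = 2, d = 3, a = ⌊(2 + 2)/3⌋ = 1; p/q = (1·2 + 1)/(1·1 + 0) = 3/1; p² − 7·q² = 9 − 7 = 2.
  k = 2: m = 1, d = 2, a = ⌊(2 + 1)/2⌋ = 1; p/q = (1·3 + 2)/(1·1 + 1) = 5/2; p² − 7·q² = 25 − 28 = -3.
  k = 3: m = 1, d = 3, a = ⌊(2 + 1)/3⌋ = 1; p/q = (1·5 + 3)/(1·2 + 1) = 8/3; p² − 7·q² = 64 − 63 = 1.
  The first convergent with p² − 7·q² = 1 gives the fundamental solution (x₁, y₁) = (8, 3).
Step 2: Apply the recurrence (x_{n+1}, y_{n+1}) = (x₁x_n + 7y₁y_n, x₁y_n + y₁x_n) repeatedly.
  From (x_1, y_1) = (8, 3): x_2 = 8·8 + 7·3·3 = 127; y_2 = 8·3 + 3·8 = 48.
  From (x_2, y_2) = (127, 48): x_3 = 8·127 + 7·3·48 = 2024; y_3 = 8·48 + 3·127 = 765.
  From (x_3, y_3) = (2024, 765): x_4 = 8·2024 + 7·3·765 = 32257; y_4 = 8·765 + 3·2024 = 12192.
  From (x_4, y_4) = (32257, 12192): x_5 = 8·32257 + 7·3·12192 = 514088; y_5 = 8·12192 + 3·32257 = 194307.
  From (x_5, y_5) = (514088, 194307): x_6 = 8·514088 + 7·3·194307 = 8193151; y_6 = 8·194307 + 3·514088 = 3096720.
Step 3: Verify x_6² - 7·y_6² = 67127723308801 - 67127723308800 = 1 (should be 1). ✓

(x_1, y_1) = (8, 3); (x_6, y_6) = (8193151, 3096720).


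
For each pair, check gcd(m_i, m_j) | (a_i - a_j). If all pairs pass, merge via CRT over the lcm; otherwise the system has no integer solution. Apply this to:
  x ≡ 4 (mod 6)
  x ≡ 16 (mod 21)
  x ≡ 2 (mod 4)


Moduli 6, 21, 4 are not pairwise coprime, so CRT works modulo lcm(m_i) when all pairwise compatibility conditions hold.
Pairwise compatibility: gcd(m_i, m_j) must divide a_i - a_j for every pair.
Merge one congruence at a time:
  Start: x ≡ 4 (mod 6).
  Combine with x ≡ 16 (mod 21): gcd(6, 21) = 3; 16 - 4 = 12, which IS divisible by 3, so compatible.
    Write x = 4 + 6·t and substitute into x ≡ 16 (mod 21): 6·t ≡ 16 − 4 = 12 (mod 21).
    Divide the congruence (and modulus) by g = 3: 2·t ≡ 4 (mod 7).
    The inverse of 2 mod 7 is 4 (since 2·4 = 8 = 1·7 + 1), so t ≡ 4·4 = 16 ≡ 2 (mod 7).
    Then x = 4 + 6·2 = 16, valid modulo lcm(6, 21) = 42: x ≡ 16 (mod 42).
  Combine with x ≡ 2 (mod 4): gcd(42, 4) = 2; 2 - 16 = -14, which IS divisible by 2, so compatible.
    Write x = 16 + 42·t and substitute into x ≡ 2 (mod 4): 42·t ≡ 2 − 16 = -14 (mod 4).
    Divide the congruence (and modulus) by g = 2: 21·t ≡ -7 (mod 2).
    Reduce coefficients mod 2: 1·t ≡ 1 (mod 2).
    So t ≡ 1 (mod 2).
    Then x = 16 + 42·1 = 58, valid modulo lcm(42, 4) = 84: x ≡ 58 (mod 84).
Verify: 58 mod 6 = 4, 58 mod 21 = 16, 58 mod 4 = 2.

x ≡ 58 (mod 84).


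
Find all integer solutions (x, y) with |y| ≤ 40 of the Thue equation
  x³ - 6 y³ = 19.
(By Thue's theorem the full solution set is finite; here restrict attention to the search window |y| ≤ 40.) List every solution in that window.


The equation is x³ - 6y³ = 19. For fixed y, x³ = 6·y³ + 19, so a solution requires the RHS to be a perfect cube.
Strategy: iterate y from -40 to 40, compute RHS = 6·y³ + 19, and check whether it is a (positive or negative) perfect cube.
Check small values of y:
  y = 0: RHS = 19 is not a perfect cube.
  y = 1: RHS = 25 is not a perfect cube.
  y = -1: RHS = 13 is not a perfect cube.
  y = 2: RHS = 67 is not a perfect cube.
  y = -2: RHS = -29 is not a perfect cube.
  y = 3: RHS = 181 is not a perfect cube.
  y = -3: RHS = -143 is not a perfect cube.
Continuing the search up to |y| = 40 finds no solutions either.
No (x, y) in the scanned range satisfies the equation.

No integer solutions with |y| ≤ 40.


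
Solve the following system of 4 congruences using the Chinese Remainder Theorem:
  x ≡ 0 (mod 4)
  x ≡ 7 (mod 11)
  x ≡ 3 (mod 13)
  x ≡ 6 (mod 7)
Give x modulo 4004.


Product of moduli M = 4 · 11 · 13 · 7 = 4004.
Merge one congruence at a time:
  Start: x ≡ 0 (mod 4).
  Combine with x ≡ 7 (mod 11); new modulus lcm = 44.
    Write x = 0 + 4·t and substitute into x ≡ 7 (mod 11): 4·t ≡ 7 − 0 = 7 (mod 11).
    The inverse of 4 mod 11 is 3 (since 4·3 = 12 = 1·11 + 1), so t ≡ 3·7 = 21 ≡ 10 (mod 11).
    Then x = 0 + 4·10 = 40, valid modulo lcm(4, 11) = 44: x ≡ 40 (mod 44).
  Combine with x ≡ 3 (mod 13); new modulus lcm = 572.
    Write x = 40 + 44·t and substitute into x ≡ 3 (mod 13): 44·t ≡ 3 − 40 = -37 (mod 13).
    Reduce coefficients mod 13: 5·t ≡ 2 (mod 13).
    The inverse of 5 mod 13 is 8 (since 5·8 = 40 = 3·13 + 1), so t ≡ 8·2 = 16 ≡ 3 (mod 13).
    Then x = 40 + 44·3 = 172, valid modulo lcm(44, 13) = 572: x ≡ 172 (mod 572).
  Combine with x ≡ 6 (mod 7); new modulus lcm = 4004.
    Write x = 172 + 572·t and substitute into x ≡ 6 (mod 7): 572·t ≡ 6 − 172 = -166 (mod 7).
    Reduce coefficients mod 7: 5·t ≡ 2 (mod 7).
    The inverse of 5 mod 7 is 3 (since 5·3 = 15 = 2·7 + 1), so t ≡ 3·2 = 6 ≡ 6 (mod 7).
    Then x = 172 + 572·6 = 3604, valid modulo lcm(572, 7) = 4004: x ≡ 3604 (mod 4004).
Verify against each original: 3604 mod 4 = 0, 3604 mod 11 = 7, 3604 mod 13 = 3, 3604 mod 7 = 6.

x ≡ 3604 (mod 4004).


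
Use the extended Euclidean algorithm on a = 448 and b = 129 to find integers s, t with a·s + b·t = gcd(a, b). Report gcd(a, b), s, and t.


Euclidean algorithm on (448, 129) — divide until remainder is 0:
  448 = 3 · 129 + 61
  129 = 2 · 61 + 7
  61 = 8 · 7 + 5
  7 = 1 · 5 + 2
  5 = 2 · 2 + 1
  2 = 2 · 1 + 0
gcd(448, 129) = 1.
Track Bezout coefficients alongside the remainders: start with r₀ = 448 = a·1 + b·0 (s = 1, t = 0) and r₁ = 129 = a·0 + b·1 (s = 0, t = 1); each new remainder r_{k+1} = r_{k-1} − q_k·r_k inherits s_{k+1} = s_{k-1} − q_k·s_k, t_{k+1} = t_{k-1} − q_k·t_k, so r_k = a·s_k + b·t_k at every step:
  q = 3: r = 61, s = 1 − 3·0 = 1, t = 0 − 3·1 = -3  (check: 448·1 + 129·(-3) = 61)
  q = 2: r = 7, s = 0 − 2·1 = -2, t = 1 − 2·(-3) = 7  (check: 448·(-2) + 129·7 = 7)
  q = 8: r = 5, s = 1 − 8·(-2) = 17, t = -3 − 8·7 = -59  (check: 448·17 + 129·(-59) = 5)
  q = 1: r = 2, s = -2 − 1·17 = -19, t = 7 − 1·(-59) = 66  (check: 448·(-19) + 129·66 = 2)
  q = 2: r = 1, s = 17 − 2·(-19) = 55, t = -59 − 2·66 = -191  (check: 448·55 + 129·(-191) = 1)
The row with r = 1 (the gcd) gives the Bezout coefficients s = 55, t = -191.
Result: 448 · (55) + 129 · (-191) = 1.

gcd(448, 129) = 1; s = 55, t = -191 (check: 448·55 + 129·(-191) = 1).


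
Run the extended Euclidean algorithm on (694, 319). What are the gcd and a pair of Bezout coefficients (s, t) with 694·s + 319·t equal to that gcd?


Euclidean algorithm on (694, 319) — divide until remainder is 0:
  694 = 2 · 319 + 56
  319 = 5 · 56 + 39
  56 = 1 · 39 + 17
  39 = 2 · 17 + 5
  17 = 3 · 5 + 2
  5 = 2 · 2 + 1
  2 = 2 · 1 + 0
gcd(694, 319) = 1.
Track Bezout coefficients alongside the remainders: start with r₀ = 694 = a·1 + b·0 (s = 1, t = 0) and r₁ = 319 = a·0 + b·1 (s = 0, t = 1); each new remainder r_{k+1} = r_{k-1} − q_k·r_k inherits s_{k+1} = s_{k-1} − q_k·s_k, t_{k+1} = t_{k-1} − q_k·t_k, so r_k = a·s_k + b·t_k at every step:
  q = 2: r = 56, s = 1 − 2·0 = 1, t = 0 − 2·1 = -2  (check: 694·1 + 319·(-2) = 56)
  q = 5: r = 39, s = 0 − 5·1 = -5, t = 1 − 5·(-2) = 11  (check: 694·(-5) + 319·11 = 39)
  q = 1: r = 17, s = 1 − 1·(-5) = 6, t = -2 − 1·11 = -13  (check: 694·6 + 319·(-13) = 17)
  q = 2: r = 5, s = -5 − 2·6 = -17, t = 11 − 2·(-13) = 37  (check: 694·(-17) + 319·37 = 5)
  q = 3: r = 2, s = 6 − 3·(-17) = 57, t = -13 − 3·37 = -124  (check: 694·57 + 319·(-124) = 2)
  q = 2: r = 1, s = -17 − 2·57 = -131, t = 37 − 2·(-124) = 285  (check: 694·(-131) + 319·285 = 1)
The row with r = 1 (the gcd) gives the Bezout coefficients s = -131, t = 285.
Result: 694 · (-131) + 319 · (285) = 1.

gcd(694, 319) = 1; s = -131, t = 285 (check: 694·(-131) + 319·285 = 1).


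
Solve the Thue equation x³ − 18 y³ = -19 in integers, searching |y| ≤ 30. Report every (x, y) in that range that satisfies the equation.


The equation is x³ - 18y³ = -19. For fixed y, x³ = 18·y³ − 19, so a solution requires the RHS to be a perfect cube.
Strategy: iterate y from -30 to 30, compute RHS = 18·y³ − 19, and check whether it is a (positive or negative) perfect cube.
Check small values of y:
  y = 0: RHS = -19 is not a perfect cube.
  y = 1: RHS = -1 = (-1)³ ⇒ x = -1 works.
  y = -1: RHS = -37 is not a perfect cube.
  y = 2: RHS = 125 = (5)³ ⇒ x = 5 works.
  y = -2: RHS = -163 is not a perfect cube.
  y = 3: RHS = 467 is not a perfect cube.
  y = -3: RHS = -505 is not a perfect cube.
Continuing the search up to |y| = 30 finds no further solutions beyond those listed.
Collected solutions: (-1, 1), (5, 2).

Solutions (with |y| ≤ 30): (-1, 1), (5, 2).


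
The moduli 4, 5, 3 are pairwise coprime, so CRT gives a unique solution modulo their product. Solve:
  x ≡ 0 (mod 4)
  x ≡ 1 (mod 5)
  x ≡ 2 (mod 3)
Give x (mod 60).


Moduli 4, 5, 3 are pairwise coprime; by CRT there is a unique solution modulo M = 4 · 5 · 3 = 60.
Solve pairwise, accumulating the modulus:
  Start with x ≡ 0 (mod 4).
  Combine with x ≡ 1 (mod 5): since gcd(4, 5) = 1, we get a unique residue mod 20.
    Write x = 0 + 4·t and substitute into x ≡ 1 (mod 5): 4·t ≡ 1 − 0 = 1 (mod 5).
    The inverse of 4 mod 5 is 4 (since 4·4 = 16 = 3·5 + 1), so t ≡ 4·1 = 4 ≡ 4 (mod 5).
    Then x = 0 + 4·4 = 16, valid modulo lcm(4, 5) = 20: x ≡ 16 (mod 20).
  Combine with x ≡ 2 (mod 3): since gcd(20, 3) = 1, we get a unique residue mod 60.
    Write x = 16 + 20·t and substitute into x ≡ 2 (mod 3): 20·t ≡ 2 − 16 = -14 (mod 3).
    Reduce coefficients mod 3: 2·t ≡ 1 (mod 3).
    The inverse of 2 mod 3 is 2 (since 2·2 = 4 = 1·3 + 1), so t ≡ 2·1 = 2 ≡ 2 (mod 3).
    Then x = 16 + 20·2 = 56, valid modulo lcm(20, 3) = 60: x ≡ 56 (mod 60).
Verify: 56 mod 4 = 0 ✓, 56 mod 5 = 1 ✓, 56 mod 3 = 2 ✓.

x ≡ 56 (mod 60).


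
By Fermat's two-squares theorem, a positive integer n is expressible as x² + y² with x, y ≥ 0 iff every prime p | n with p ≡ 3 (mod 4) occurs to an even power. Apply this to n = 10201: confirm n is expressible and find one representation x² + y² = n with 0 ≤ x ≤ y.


Step 1: Factor n = 10201 = 101^2.
Step 2: Check the mod-4 condition on each prime factor: 101 ≡ 1 (mod 4), exponent 2.
All primes ≡ 3 (mod 4) appear to even exponent (or don't appear), so by the two-squares theorem n IS expressible as a sum of two squares.
Step 3: Build a representation. Here n = 101 · 101 is a product of primes ≡ 1 (mod 4). Each prime p ≡ 1 (mod 4) is itself a sum of two squares; find a² by testing p − a² for a perfect square:
  101: 101 − 1² = 100 = 10² ⇒ 101 = 1² + 10².
  Combine using the Brahmagupta–Fibonacci identity (a² + b²)(c² + d²) = (ac − bd)² + (ad + bc)² = (ac + bd)² + (ad − bc)²:
  101 · 101 = 10201: from (1² + 10²)(1² + 10²), take (1·1 − 10·10, 1·10 + 10·1) = (1 − 100, 10 + 10) = (-99, 20); dropping signs (only squares matter) gives (99, 20); check 99² + 20² = 9801 + 400 = 10201 ✓.
Step 4: Order so x ≤ y and verify: 20² + 99² = 400 + 9801 = 10201 = n. ✓

n = 10201 = 20² + 99² (one valid representation with x ≤ y).


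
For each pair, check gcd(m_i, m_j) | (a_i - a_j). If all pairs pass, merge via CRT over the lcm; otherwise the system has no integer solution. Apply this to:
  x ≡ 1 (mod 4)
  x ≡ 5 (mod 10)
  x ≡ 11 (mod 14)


Moduli 4, 10, 14 are not pairwise coprime, so CRT works modulo lcm(m_i) when all pairwise compatibility conditions hold.
Pairwise compatibility: gcd(m_i, m_j) must divide a_i - a_j for every pair.
Merge one congruence at a time:
  Start: x ≡ 1 (mod 4).
  Combine with x ≡ 5 (mod 10): gcd(4, 10) = 2; 5 - 1 = 4, which IS divisible by 2, so compatible.
    Write x = 1 + 4·t and substitute into x ≡ 5 (mod 10): 4·t ≡ 5 − 1 = 4 (mod 10).
    Divide the congruence (and modulus) by g = 2: 2·t ≡ 2 (mod 5).
    The inverse of 2 mod 5 is 3 (since 2·3 = 6 = 1·5 + 1), so t ≡ 3·2 = 6 ≡ 1 (mod 5).
    Then x = 1 + 4·1 = 5, valid modulo lcm(4, 10) = 20: x ≡ 5 (mod 20).
  Combine with x ≡ 11 (mod 14): gcd(20, 14) = 2; 11 - 5 = 6, which IS divisible by 2, so compatible.
    Write x = 5 + 20·t and substitute into x ≡ 11 (mod 14): 20·t ≡ 11 − 5 = 6 (mod 14).
    Divide the congruence (and modulus) by g = 2: 10·t ≡ 3 (mod 7).
    Reduce coefficients mod 7: 3·t ≡ 3 (mod 7).
    The inverse of 3 mod 7 is 5 (since 3·5 = 15 = 2·7 + 1), so t ≡ 5·3 = 15 ≡ 1 (mod 7).
    Then x = 5 + 20·1 = 25, valid modulo lcm(20, 14) = 140: x ≡ 25 (mod 140).
Verify: 25 mod 4 = 1, 25 mod 10 = 5, 25 mod 14 = 11.

x ≡ 25 (mod 140).
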